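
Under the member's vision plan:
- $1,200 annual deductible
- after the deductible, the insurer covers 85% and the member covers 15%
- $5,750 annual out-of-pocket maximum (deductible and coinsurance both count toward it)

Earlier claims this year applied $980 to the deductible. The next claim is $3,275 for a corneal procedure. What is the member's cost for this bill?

$678.25

Remaining deductible: $1,200 − $980 = $220.
After the $220 deductible portion, $3,275 − $220 = $3,055 is subject to coinsurance.
Member's 15% share of $3,055 is $458.25.
Member responsibility before any cap: $220 + $458.25 = $678.25.
Cumulative spending $980 + $678.25 = $1,658.25 stays under the $5,750 maximum.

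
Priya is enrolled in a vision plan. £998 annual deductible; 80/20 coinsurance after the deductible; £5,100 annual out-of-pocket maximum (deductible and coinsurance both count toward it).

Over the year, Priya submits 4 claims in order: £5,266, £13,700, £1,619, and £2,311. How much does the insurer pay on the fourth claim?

#1 (£5,266): £998 to deductible, leaving £4,268; 20% of £4,268 = £853.60. Member pays £1,851.60; OOP now £1,851.60. Insurer: £5,266 − £1,851.60 = £3,414.40.
#2 (£13,700): deductible already satisfied, so member's share is 20% × £13,700 = £2,740. Cost to member: £2,740. OOP to date £4,591.60. Plan pays £13,700 − £2,740 = £10,960.
#3 (£1,619): deductible already satisfied, so member's share is 20% × £1,619 = £323.80. Member pays £323.80; OOP now £4,915.40. Plan pays £1,619 − £323.80 = £1,295.20.
#4 (£2,311): deductible met; 20% of £2,311 = £462.20. That would push OOP to £5,377.60, over the £5,100 cap, so member pays £5,100 − £4,915.40 = £184.60. Plan pays £2,311 − £184.60 = £2,126.40.

£2,126.40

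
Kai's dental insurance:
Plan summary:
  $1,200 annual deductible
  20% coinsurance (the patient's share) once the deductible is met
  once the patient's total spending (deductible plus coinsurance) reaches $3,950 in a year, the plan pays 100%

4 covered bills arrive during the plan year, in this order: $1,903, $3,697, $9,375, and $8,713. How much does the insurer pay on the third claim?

#1 ($1,903): $1,200 finishes the deductible; $703 goes to coinsurance; 20% of $703 = $140.60. Patient pays $1,340.60; OOP now $1,340.60. Insurer: $1,903 − $1,340.60 = $562.40.
#2 ($3,697): 20% coinsurance on $3,697 = $739.40. Cost to patient: $739.40. OOP to date $2,080. Insurer: $3,697 − $739.40 = $2,957.60.
#3 ($9,375): deductible met; 20% of $9,375 = $1,875. Adding that to $2,080 gives $3,955, past the $3,950 cap; patient pays only $3,950 − $2,080 = $1,870. Insurer: $9,375 − $1,870 = $7,505.

$7,505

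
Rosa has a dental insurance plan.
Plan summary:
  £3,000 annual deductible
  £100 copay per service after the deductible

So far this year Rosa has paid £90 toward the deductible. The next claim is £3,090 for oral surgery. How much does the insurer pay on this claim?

£90 of the £3,000 deductible is already met, leaving £2,910.
That leaves £3,090 − £2,910 = £180 for the copay.
Copay on this service: £100.
That puts the patient's cost at £2,910 + £100 = £3,010.
Insurer pays the balance: £3,090 − £3,010 = £80.

£80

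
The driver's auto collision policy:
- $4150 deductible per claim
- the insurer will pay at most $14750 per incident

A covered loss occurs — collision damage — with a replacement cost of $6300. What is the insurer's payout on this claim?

$2150

Less the $4150 deductible: $6300 − $4150 = $2150.
$2150 is within the $14750 limit, so the insurer pays $2150.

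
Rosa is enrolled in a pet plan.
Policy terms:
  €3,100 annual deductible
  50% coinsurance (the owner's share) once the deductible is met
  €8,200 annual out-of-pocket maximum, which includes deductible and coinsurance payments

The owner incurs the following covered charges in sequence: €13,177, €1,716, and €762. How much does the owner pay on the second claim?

Claim 1 (€13,177): €3,100 to deductible, leaving €10,077; owner's 50% is €5,038.50. Owner owes €8,138.50 (running OOP €8,138.50).
Claim 2 (€1,716): 50% coinsurance on €1,716 = €858. Adding that to €8,138.50 gives €8,996.50, past the €8,200 cap; owner pays only €8,200 − €8,138.50 = €61.50.

€61.50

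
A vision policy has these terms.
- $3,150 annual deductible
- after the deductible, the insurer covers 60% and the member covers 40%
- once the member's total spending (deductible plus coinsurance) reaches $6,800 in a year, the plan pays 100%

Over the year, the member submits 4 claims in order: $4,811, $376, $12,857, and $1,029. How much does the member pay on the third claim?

$2,835.20

Bill 1, $4,811: $3,150 to deductible, leaving $1,661; coinsurance $1,661 × 40% = $664.40. Member pays $3,814.40; OOP now $3,814.40.
Bill 2, $376: deductible met; 40% of $376 = $150.40. Member owes $150.40 (running OOP $3,964.80).
Bill 3, $12,857: 40% coinsurance on $12,857 = $5,142.80. That would push OOP to $9,107.60, over the $6,800 cap, so member pays $6,800 − $3,964.80 = $2,835.20.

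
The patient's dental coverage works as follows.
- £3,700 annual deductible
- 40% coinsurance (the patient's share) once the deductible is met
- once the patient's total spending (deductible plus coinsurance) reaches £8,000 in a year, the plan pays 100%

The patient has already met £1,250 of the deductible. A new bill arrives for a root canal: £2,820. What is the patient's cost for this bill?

Deductible still to meet: £3,700 − £1,250 = £2,450.
The remaining £370 (= £2,820 − £2,450) moves to coinsurance.
40% of £370 = £148 falls to the patient.
That puts the patient's cost at £2,450 + £148 = £2,598 before any cap.
Total out-of-pocket so far would be £1,250 + £2,598 = £3,848, below the £8,000 cap — no reduction.

£2,598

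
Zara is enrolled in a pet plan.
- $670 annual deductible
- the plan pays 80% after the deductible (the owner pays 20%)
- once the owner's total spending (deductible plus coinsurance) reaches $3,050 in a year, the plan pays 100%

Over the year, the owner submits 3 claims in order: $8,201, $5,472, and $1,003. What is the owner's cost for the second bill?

Claim 1 — $8,201: $670 finishes the deductible; $7,531 goes to coinsurance; 20% of $7,531 = $1,506.20. Owner pays $2,176.20; OOP now $2,176.20.
Claim 2 — $5,472: 20% coinsurance on $5,472 = $1,094.40. Adding that to $2,176.20 gives $3,270.60, past the $3,050 cap; owner pays only $3,050 − $2,176.20 = $873.80.

$873.80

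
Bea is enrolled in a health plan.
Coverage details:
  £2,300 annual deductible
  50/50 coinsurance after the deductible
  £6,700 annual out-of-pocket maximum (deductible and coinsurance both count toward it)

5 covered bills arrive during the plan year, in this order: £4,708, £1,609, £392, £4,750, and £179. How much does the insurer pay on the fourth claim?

#1 (£4,708): £2,300 finishes the deductible; £2,408 goes to coinsurance; 50% of £2,408 = £1,204. Patient pays £3,504; OOP now £3,504. Plan pays £4,708 − £3,504 = £1,204.
#2 (£1,609): deductible met; 50% of £1,609 = £804.50. Patient owes £804.50 (running OOP £4,308.50). Plan pays £1,609 − £804.50 = £804.50.
#3 (£392): deductible met; 50% of £392 = £196. Patient owes £196 (running OOP £4,504.50). Insurer: £392 − £196 = £196.
#4 (£4,750): deductible already satisfied, so patient's share is 50% × £4,750 = £2,375. That would push OOP to £6,879.50, over the £6,700 cap, so patient pays £6,700 − £4,504.50 = £2,195.50. Insurer: £4,750 − £2,195.50 = £2,554.50.

£2,554.50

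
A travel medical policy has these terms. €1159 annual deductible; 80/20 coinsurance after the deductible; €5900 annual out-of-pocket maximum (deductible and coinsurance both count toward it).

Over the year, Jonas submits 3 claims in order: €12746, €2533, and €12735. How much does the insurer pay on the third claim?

€10818

Claim 1 — €12746: deductible takes €1159, €11587 remains; 20% of €11587 = €2317.40. Traveler pays €3476.40; OOP now €3476.40. Plan pays €12746 − €3476.40 = €9269.60.
Claim 2 — €2533: 20% coinsurance on €2533 = €506.60. Cost to traveler: €506.60. OOP to date €3983. Insurer: €2533 − €506.60 = €2026.40.
Claim 3 — €12735: deductible already satisfied, so traveler's share is 20% × €12735 = €2547. OOP would hit €6530 > €5900, so the cap limits the traveler to €5900 − €3983 = €1917. Plan pays €12735 − €1917 = €10818.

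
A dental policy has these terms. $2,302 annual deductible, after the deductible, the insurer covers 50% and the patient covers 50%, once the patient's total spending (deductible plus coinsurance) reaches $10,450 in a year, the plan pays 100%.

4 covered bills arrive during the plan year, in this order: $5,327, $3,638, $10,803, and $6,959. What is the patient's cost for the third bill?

$4,816.50

Claim 1 — $5,327: deductible takes $2,302, $3,025 remains; coinsurance $3,025 × 50% = $1,512.50. Patient pays $3,814.50; OOP now $3,814.50.
Claim 2 — $3,638: deductible already satisfied, so patient's share is 50% × $3,638 = $1,819. Patient pays $1,819; OOP now $5,633.50.
Claim 3 — $10,803: deductible met; 50% of $10,803 = $5,401.50. Adding that to $5,633.50 gives $11,035, past the $10,450 cap; patient pays only $10,450 − $5,633.50 = $4,816.50.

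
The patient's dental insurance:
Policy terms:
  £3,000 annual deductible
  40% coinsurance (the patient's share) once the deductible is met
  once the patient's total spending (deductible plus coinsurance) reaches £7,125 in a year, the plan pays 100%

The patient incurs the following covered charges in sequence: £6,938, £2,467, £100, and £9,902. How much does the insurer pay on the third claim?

£60

#1 (£6,938): deductible takes £3,000, £3,938 remains; 40% of £3,938 = £1,575.20. Patient pays £4,575.20; OOP now £4,575.20. Insurer: £6,938 − £4,575.20 = £2,362.80.
#2 (£2,467): 40% coinsurance on £2,467 = £986.80. Patient pays £986.80; OOP now £5,562. Insurer: £2,467 − £986.80 = £1,480.20.
#3 (£100): deductible already satisfied, so patient's share is 40% × £100 = £40. Patient owes £40 (running OOP £5,602). Insurer: £100 − £40 = £60.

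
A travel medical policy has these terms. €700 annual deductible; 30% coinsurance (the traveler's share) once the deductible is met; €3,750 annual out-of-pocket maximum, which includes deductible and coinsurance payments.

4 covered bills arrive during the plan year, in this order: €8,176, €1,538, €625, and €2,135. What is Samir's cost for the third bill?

€187.50

Bill 1, €8,176: €700 finishes the deductible; €7,476 goes to coinsurance; coinsurance €7,476 × 30% = €2,242.80. Traveler pays €2,942.80; OOP now €2,942.80.
Bill 2, €1,538: 30% coinsurance on €1,538 = €461.40. Traveler owes €461.40 (running OOP €3,404.20).
Bill 3, €625: deductible already satisfied, so traveler's share is 30% × €625 = €187.50. Traveler pays €187.50; OOP now €3,591.70.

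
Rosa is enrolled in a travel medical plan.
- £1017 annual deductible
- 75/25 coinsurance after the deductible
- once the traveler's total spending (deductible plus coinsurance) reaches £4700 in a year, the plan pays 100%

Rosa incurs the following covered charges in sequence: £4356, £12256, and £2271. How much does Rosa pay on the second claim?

Bill 1, £4356: £1017 finishes the deductible; £3339 goes to coinsurance; coinsurance £3339 × 25% = £834.75. Cost to traveler: £1851.75. OOP to date £1851.75.
Bill 2, £12256: deductible already satisfied, so traveler's share is 25% × £12256 = £3064. That would push OOP to £4915.75, over the £4700 cap, so traveler pays £4700 − £1851.75 = £2848.25.

£2848.25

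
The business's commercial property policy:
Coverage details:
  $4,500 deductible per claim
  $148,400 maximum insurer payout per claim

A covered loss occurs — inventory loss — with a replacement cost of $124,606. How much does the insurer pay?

After the deductible, $124,606 − $4,500 = $120,106 remains.
That's under the $148,400 cap, so the insurer reimburses the full $120,106.

$120,106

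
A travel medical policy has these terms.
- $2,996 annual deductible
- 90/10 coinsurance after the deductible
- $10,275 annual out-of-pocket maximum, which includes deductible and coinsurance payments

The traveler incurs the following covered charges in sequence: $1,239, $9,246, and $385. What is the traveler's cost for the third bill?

Claim 1 — $1,239: fully absorbed by the deductible. Traveler pays $1,239; OOP now $1,239.
Claim 2 — $9,246: $1,757 to deductible, leaving $7,489; coinsurance $7,489 × 10% = $748.90. Traveler owes $2,505.90 (running OOP $3,744.90).
Claim 3 — $385: deductible already satisfied, so traveler's share is 10% × $385 = $38.50. Traveler owes $38.50 (running OOP $3,783.40).

$38.50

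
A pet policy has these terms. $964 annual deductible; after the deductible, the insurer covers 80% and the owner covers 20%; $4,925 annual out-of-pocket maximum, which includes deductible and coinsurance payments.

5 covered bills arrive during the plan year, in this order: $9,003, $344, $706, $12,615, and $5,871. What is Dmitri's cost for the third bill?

$141.20

Bill 1, $9,003: $964 to deductible, leaving $8,039; coinsurance $8,039 × 20% = $1,607.80. Cost to owner: $2,571.80. OOP to date $2,571.80.
Bill 2, $344: 20% coinsurance on $344 = $68.80. Owner pays $68.80; OOP now $2,640.60.
Bill 3, $706: 20% coinsurance on $706 = $141.20. Owner pays $141.20; OOP now $2,781.80.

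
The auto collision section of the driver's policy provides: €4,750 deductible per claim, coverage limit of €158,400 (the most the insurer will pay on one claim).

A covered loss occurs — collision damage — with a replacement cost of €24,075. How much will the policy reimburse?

Less the €4,750 deductible: €24,075 − €4,750 = €19,325.
€19,325 is within the €158,400 limit, so the insurer pays €19,325.

€19,325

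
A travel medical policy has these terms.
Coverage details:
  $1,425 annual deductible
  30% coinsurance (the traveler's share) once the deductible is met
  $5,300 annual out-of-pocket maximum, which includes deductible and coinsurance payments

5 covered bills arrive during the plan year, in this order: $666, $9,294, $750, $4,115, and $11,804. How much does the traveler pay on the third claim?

Bill 1, $666: all of it applies to the deductible. Traveler pays $666; OOP now $666.
Bill 2, $9,294: $759 to deductible, leaving $8,535; traveler's 30% is $2,560.50. Cost to traveler: $3,319.50. OOP to date $3,985.50.
Bill 3, $750: 30% coinsurance on $750 = $225. Traveler owes $225 (running OOP $4,210.50).

$225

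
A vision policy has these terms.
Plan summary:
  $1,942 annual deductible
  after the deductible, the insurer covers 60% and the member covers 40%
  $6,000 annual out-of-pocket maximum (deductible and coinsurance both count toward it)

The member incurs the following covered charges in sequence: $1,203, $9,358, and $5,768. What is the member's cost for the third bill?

Bill 1, $1,203: all of it applies to the deductible. Member owes $1,203 (running OOP $1,203).
Bill 2, $9,358: $739 to deductible, leaving $8,619; 40% of $8,619 = $3,447.60. Member owes $4,186.60 (running OOP $5,389.60).
Bill 3, $5,768: deductible met; 40% of $5,768 = $2,307.20. That would push OOP to $7,696.80, over the $6,000 cap, so member pays $6,000 − $5,389.60 = $610.40.

$610.40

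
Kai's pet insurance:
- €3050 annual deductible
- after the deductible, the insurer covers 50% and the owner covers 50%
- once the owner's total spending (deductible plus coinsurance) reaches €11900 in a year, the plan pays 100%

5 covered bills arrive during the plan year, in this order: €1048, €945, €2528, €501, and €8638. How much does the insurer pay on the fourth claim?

Claim 1 (€1048): all of it applies to the deductible. Owner pays €1048; OOP now €1048. Plan pays €1048 − €1048 = €0.
Claim 2 (€945): entire amount goes to the deductible. Cost to owner: €945. OOP to date €1993. Insurer: €945 − €945 = €0.
Claim 3 (€2528): €1057 finishes the deductible; €1471 goes to coinsurance; coinsurance €1471 × 50% = €735.50. Cost to owner: €1792.50. OOP to date €3785.50. Insurer: €2528 − €1792.50 = €735.50.
Claim 4 (€501): deductible met; 50% of €501 = €250.50. Owner pays €250.50; OOP now €4036. Insurer: €501 − €250.50 = €250.50.

€250.50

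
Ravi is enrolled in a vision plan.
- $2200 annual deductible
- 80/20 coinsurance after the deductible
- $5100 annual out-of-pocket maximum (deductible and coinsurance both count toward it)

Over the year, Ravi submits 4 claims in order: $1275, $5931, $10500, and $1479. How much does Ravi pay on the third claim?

$1898.80

Claim 1 — $1275: fully absorbed by the deductible. Member pays $1275; OOP now $1275.
Claim 2 — $5931: $925 to deductible, leaving $5006; member's 20% is $1001.20. Member pays $1926.20; OOP now $3201.20.
Claim 3 — $10500: deductible met; 20% of $10500 = $2100. That would push OOP to $5301.20, over the $5100 cap, so member pays $5100 − $3201.20 = $1898.80.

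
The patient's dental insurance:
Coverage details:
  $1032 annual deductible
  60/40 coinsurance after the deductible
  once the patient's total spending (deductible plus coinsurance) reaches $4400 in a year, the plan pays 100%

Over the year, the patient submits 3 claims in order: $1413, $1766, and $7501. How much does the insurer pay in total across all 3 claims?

Claim 1 ($1413): $1032 to deductible, leaving $381; coinsurance $381 × 40% = $152.40. Patient owes $1184.40 (running OOP $1184.40). Insurer: $1413 − $1184.40 = $228.60.
Claim 2 ($1766): 40% coinsurance on $1766 = $706.40. Cost to patient: $706.40. OOP to date $1890.80. Insurer: $1766 − $706.40 = $1059.60.
Claim 3 ($7501): deductible met; 40% of $7501 = $3000.40. That would push OOP to $4891.20, over the $4400 cap, so patient pays $4400 − $1890.80 = $2509.20. Insurer: $7501 − $2509.20 = $4991.80.
Insurer total = bills − patient's total = $10680 − $4400 = $6280.

$6280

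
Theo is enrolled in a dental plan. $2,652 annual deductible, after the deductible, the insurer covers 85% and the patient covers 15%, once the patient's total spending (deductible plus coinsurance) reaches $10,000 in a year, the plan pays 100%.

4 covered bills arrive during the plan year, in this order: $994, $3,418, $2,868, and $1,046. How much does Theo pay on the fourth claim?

Claim 1 ($994): entire amount goes to the deductible. Cost to patient: $994. OOP to date $994.
Claim 2 ($3,418): deductible takes $1,658, $1,760 remains; 15% of $1,760 = $264. Cost to patient: $1,922. OOP to date $2,916.
Claim 3 ($2,868): 15% coinsurance on $2,868 = $430.20. Patient pays $430.20; OOP now $3,346.20.
Claim 4 ($1,046): deductible already satisfied, so patient's share is 15% × $1,046 = $156.90. Patient pays $156.90; OOP now $3,503.10.

$156.90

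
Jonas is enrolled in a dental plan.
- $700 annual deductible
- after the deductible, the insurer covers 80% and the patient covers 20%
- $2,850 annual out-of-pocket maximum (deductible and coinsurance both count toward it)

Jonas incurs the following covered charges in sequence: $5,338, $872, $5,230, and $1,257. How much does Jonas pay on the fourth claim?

$2

Claim 1 — $5,338: $700 finishes the deductible; $4,638 goes to coinsurance; coinsurance $4,638 × 20% = $927.60. Patient owes $1,627.60 (running OOP $1,627.60).
Claim 2 — $872: deductible already satisfied, so patient's share is 20% × $872 = $174.40. Cost to patient: $174.40. OOP to date $1,802.
Claim 3 — $5,230: deductible already satisfied, so patient's share is 20% × $5,230 = $1,046. Patient pays $1,046; OOP now $2,848.
Claim 4 — $1,257: deductible met; 20% of $1,257 = $251.40. OOP would hit $3,099.40 > $2,850, so the cap limits the patient to $2,850 − $2,848 = $2.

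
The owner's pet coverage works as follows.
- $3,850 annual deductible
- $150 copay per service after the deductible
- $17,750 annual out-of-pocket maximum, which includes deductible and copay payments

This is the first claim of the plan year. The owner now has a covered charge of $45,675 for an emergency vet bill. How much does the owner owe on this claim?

Deductible not yet touched, so the first $3,850 of the bill goes to the deductible.
That leaves $45,675 − $3,850 = $41,825 for the copay.
Copay on this service: $150.
Owner responsibility before any cap: $3,850 + $150 = $4,000.
Year-to-date out-of-pocket becomes $0 + $4,000 = $4,000, still under the $17,750 maximum, so no cap applies.

$4,000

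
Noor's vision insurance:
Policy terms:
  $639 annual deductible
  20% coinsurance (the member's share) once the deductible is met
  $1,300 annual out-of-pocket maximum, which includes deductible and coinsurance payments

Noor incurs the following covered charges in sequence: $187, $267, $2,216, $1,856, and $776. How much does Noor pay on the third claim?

$591.20

#1 ($187): entire amount goes to the deductible. Member pays $187; OOP now $187.
#2 ($267): all of it applies to the deductible. Cost to member: $267. OOP to date $454.
#3 ($2,216): $185 finishes the deductible; $2,031 goes to coinsurance; member's 20% is $406.20. Cost to member: $591.20. OOP to date $1,045.20.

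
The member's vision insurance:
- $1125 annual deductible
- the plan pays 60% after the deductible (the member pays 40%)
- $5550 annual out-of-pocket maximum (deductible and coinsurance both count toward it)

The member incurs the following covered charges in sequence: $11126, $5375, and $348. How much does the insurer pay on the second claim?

Claim 1 ($11126): $1125 to deductible, leaving $10001; coinsurance $10001 × 40% = $4000.40. Member pays $5125.40; OOP now $5125.40. Insurer: $11126 − $5125.40 = $6000.60.
Claim 2 ($5375): 40% coinsurance on $5375 = $2150. Adding that to $5125.40 gives $7275.40, past the $5550 cap; member pays only $5550 − $5125.40 = $424.60. Insurer: $5375 − $424.60 = $4950.40.

$4950.40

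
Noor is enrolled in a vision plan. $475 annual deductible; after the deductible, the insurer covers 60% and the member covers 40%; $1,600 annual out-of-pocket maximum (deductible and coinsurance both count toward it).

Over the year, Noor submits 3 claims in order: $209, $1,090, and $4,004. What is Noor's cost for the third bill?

Bill 1, $209: fully absorbed by the deductible. Member pays $209; OOP now $209.
Bill 2, $1,090: deductible takes $266, $824 remains; member's 40% is $329.60. Member pays $595.60; OOP now $804.60.
Bill 3, $4,004: deductible met; 40% of $4,004 = $1,601.60. That would push OOP to $2,406.20, over the $1,600 cap, so member pays $1,600 − $804.60 = $795.40.

$795.40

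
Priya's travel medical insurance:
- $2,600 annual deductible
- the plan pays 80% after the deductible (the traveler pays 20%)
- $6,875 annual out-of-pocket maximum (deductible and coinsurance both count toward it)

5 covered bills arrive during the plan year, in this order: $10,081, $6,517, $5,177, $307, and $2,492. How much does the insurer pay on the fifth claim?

Bill 1, $10,081: $2,600 finishes the deductible; $7,481 goes to coinsurance; coinsurance $7,481 × 20% = $1,496.20. Traveler pays $4,096.20; OOP now $4,096.20. Plan pays $10,081 − $4,096.20 = $5,984.80.
Bill 2, $6,517: 20% coinsurance on $6,517 = $1,303.40. Traveler owes $1,303.40 (running OOP $5,399.60). Plan pays $6,517 − $1,303.40 = $5,213.60.
Bill 3, $5,177: deductible already satisfied, so traveler's share is 20% × $5,177 = $1,035.40. Cost to traveler: $1,035.40. OOP to date $6,435. Insurer: $5,177 − $1,035.40 = $4,141.60.
Bill 4, $307: 20% coinsurance on $307 = $61.40. Traveler owes $61.40 (running OOP $6,496.40). Insurer: $307 − $61.40 = $245.60.
Bill 5, $2,492: deductible already satisfied, so traveler's share is 20% × $2,492 = $498.40. That would push OOP to $6,994.80, over the $6,875 cap, so traveler pays $6,875 − $6,496.40 = $378.60. Plan pays $2,492 − $378.60 = $2,113.40.

$2,113.40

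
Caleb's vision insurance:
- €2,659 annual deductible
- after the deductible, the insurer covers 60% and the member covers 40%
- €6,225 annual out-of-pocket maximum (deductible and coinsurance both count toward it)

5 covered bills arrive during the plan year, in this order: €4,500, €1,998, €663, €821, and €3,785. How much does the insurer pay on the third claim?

€397.80

Bill 1, €4,500: deductible takes €2,659, €1,841 remains; coinsurance €1,841 × 40% = €736.40. Member pays €3,395.40; OOP now €3,395.40. Plan pays €4,500 − €3,395.40 = €1,104.60.
Bill 2, €1,998: deductible met; 40% of €1,998 = €799.20. Member pays €799.20; OOP now €4,194.60. Plan pays €1,998 − €799.20 = €1,198.80.
Bill 3, €663: 40% coinsurance on €663 = €265.20. Member owes €265.20 (running OOP €4,459.80). Plan pays €663 − €265.20 = €397.80.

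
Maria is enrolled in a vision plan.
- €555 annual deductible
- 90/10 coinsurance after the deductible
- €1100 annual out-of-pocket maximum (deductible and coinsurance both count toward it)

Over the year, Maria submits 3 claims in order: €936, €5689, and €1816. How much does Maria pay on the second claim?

Bill 1, €936: €555 finishes the deductible; €381 goes to coinsurance; 10% of €381 = €38.10. Member pays €593.10; OOP now €593.10.
Bill 2, €5689: deductible met; 10% of €5689 = €568.90. Adding that to €593.10 gives €1162, past the €1100 cap; member pays only €1100 − €593.10 = €506.90.

€506.90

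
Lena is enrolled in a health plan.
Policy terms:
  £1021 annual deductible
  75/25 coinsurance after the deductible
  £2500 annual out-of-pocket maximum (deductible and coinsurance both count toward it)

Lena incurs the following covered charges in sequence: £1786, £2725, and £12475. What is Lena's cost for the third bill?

Claim 1 — £1786: £1021 to deductible, leaving £765; 25% of £765 = £191.25. Cost to patient: £1212.25. OOP to date £1212.25.
Claim 2 — £2725: deductible already satisfied, so patient's share is 25% × £2725 = £681.25. Patient owes £681.25 (running OOP £1893.50).
Claim 3 — £12475: 25% coinsurance on £12475 = £3118.75. Adding that to £1893.50 gives £5012.25, past the £2500 cap; patient pays only £2500 − £1893.50 = £606.50.

£606.50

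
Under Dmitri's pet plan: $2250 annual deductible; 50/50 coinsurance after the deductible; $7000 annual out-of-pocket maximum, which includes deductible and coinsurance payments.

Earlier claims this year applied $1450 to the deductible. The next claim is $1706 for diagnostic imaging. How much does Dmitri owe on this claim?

$1450 of the $2250 deductible is already met, leaving $800.
The remaining $906 (= $1706 − $800) moves to coinsurance.
Coinsurance: $906 × 50% = $453.
That puts the owner's cost at $800 + $453 = $1253 before any cap.
Year-to-date out-of-pocket becomes $1450 + $1253 = $2703, still under the $7000 maximum, so no cap applies.

$1253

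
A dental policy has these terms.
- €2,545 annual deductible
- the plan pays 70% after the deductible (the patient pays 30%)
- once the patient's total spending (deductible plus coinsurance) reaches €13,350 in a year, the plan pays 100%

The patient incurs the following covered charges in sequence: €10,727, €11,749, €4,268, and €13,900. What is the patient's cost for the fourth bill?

€3,545.30

Claim 1 (€10,727): €2,545 to deductible, leaving €8,182; 30% of €8,182 = €2,454.60. Patient pays €4,999.60; OOP now €4,999.60.
Claim 2 (€11,749): deductible already satisfied, so patient's share is 30% × €11,749 = €3,524.70. Cost to patient: €3,524.70. OOP to date €8,524.30.
Claim 3 (€4,268): 30% coinsurance on €4,268 = €1,280.40. Patient pays €1,280.40; OOP now €9,804.70.
Claim 4 (€13,900): deductible met; 30% of €13,900 = €4,170. Adding that to €9,804.70 gives €13,974.70, past the €13,350 cap; patient pays only €13,350 − €9,804.70 = €3,545.30.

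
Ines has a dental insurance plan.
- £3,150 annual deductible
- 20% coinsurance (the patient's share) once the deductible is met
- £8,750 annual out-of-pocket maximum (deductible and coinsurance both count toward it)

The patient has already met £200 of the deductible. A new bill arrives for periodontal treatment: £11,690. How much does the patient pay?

£200 of the £3,150 deductible is already met, leaving £2,950.
That leaves £11,690 − £2,950 = £8,740 for coinsurance.
Coinsurance: £8,740 × 20% = £1,748.
Patient responsibility before any cap: £2,950 + £1,748 = £4,698.
Total out-of-pocket so far would be £200 + £4,698 = £4,898, below the £8,750 cap — no reduction.

£4,698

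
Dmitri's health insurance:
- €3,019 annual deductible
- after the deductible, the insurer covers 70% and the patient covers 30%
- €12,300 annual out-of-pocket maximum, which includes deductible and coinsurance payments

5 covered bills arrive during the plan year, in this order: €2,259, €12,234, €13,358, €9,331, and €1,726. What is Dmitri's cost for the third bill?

#1 (€2,259): entire amount goes to the deductible. Patient owes €2,259 (running OOP €2,259).
#2 (€12,234): €760 to deductible, leaving €11,474; patient's 30% is €3,442.20. Patient pays €4,202.20; OOP now €6,461.20.
#3 (€13,358): 30% coinsurance on €13,358 = €4,007.40. Cost to patient: €4,007.40. OOP to date €10,468.60.

€4,007.40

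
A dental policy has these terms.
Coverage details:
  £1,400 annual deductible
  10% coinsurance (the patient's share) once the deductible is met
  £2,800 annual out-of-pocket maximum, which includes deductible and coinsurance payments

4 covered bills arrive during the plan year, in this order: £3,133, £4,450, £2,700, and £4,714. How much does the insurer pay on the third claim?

£2,430

#1 (£3,133): £1,400 finishes the deductible; £1,733 goes to coinsurance; patient's 10% is £173.30. Patient pays £1,573.30; OOP now £1,573.30. Insurer: £3,133 − £1,573.30 = £1,559.70.
#2 (£4,450): deductible met; 10% of £4,450 = £445. Patient owes £445 (running OOP £2,018.30). Insurer: £4,450 − £445 = £4,005.
#3 (£2,700): 10% coinsurance on £2,700 = £270. Patient pays £270; OOP now £2,288.30. Plan pays £2,700 − £270 = £2,430.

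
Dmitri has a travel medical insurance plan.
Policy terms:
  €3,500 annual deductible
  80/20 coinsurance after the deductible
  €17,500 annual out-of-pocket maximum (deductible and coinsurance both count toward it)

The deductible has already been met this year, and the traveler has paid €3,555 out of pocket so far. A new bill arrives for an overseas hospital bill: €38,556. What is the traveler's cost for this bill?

€7,711.20

The deductible is already satisfied, so the full bill goes to coinsurance.
20% of €38,556 = €7,711.20 falls to the traveler.
Year-to-date out-of-pocket becomes €3,555 + €7,711.20 = €11,266.20, still under the €17,500 maximum, so no cap applies.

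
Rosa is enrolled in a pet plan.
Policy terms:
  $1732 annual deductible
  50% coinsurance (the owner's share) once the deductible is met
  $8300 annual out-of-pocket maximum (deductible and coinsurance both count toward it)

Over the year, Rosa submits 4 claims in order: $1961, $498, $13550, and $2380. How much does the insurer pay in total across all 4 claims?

$10089

Claim 1 ($1961): deductible takes $1732, $229 remains; coinsurance $229 × 50% = $114.50. Cost to owner: $1846.50. OOP to date $1846.50. Plan pays $1961 − $1846.50 = $114.50.
Claim 2 ($498): deductible already satisfied, so owner's share is 50% × $498 = $249. Cost to owner: $249. OOP to date $2095.50. Insurer: $498 − $249 = $249.
Claim 3 ($13550): deductible met; 50% of $13550 = $6775. That would push OOP to $8870.50, over the $8300 cap, so owner pays $8300 − $2095.50 = $6204.50. Insurer: $13550 − $6204.50 = $7345.50.
Claim 4 ($2380): 50% coinsurance on $2380 = $1190. That would push OOP to $9490, over the $8300 cap, so owner pays $8300 − $8300 = $0. Insurer: $2380 − $0 = $2380.
Insurer total: $114.50 + $249 + $7345.50 + $2380 = $10089.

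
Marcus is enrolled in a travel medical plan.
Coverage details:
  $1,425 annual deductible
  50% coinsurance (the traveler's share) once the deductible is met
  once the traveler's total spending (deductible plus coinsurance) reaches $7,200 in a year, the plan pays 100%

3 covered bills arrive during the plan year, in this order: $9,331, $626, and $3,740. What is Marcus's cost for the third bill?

#1 ($9,331): $1,425 finishes the deductible; $7,906 goes to coinsurance; 50% of $7,906 = $3,953. Cost to traveler: $5,378. OOP to date $5,378.
#2 ($626): deductible met; 50% of $626 = $313. Traveler pays $313; OOP now $5,691.
#3 ($3,740): deductible met; 50% of $3,740 = $1,870. That would push OOP to $7,561, over the $7,200 cap, so traveler pays $7,200 − $5,691 = $1,509.

$1,509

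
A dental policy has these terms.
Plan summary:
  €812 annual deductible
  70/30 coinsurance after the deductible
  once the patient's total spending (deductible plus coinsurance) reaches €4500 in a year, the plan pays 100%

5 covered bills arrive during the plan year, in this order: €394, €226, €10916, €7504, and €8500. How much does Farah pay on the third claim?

Bill 1, €394: fully absorbed by the deductible. Patient owes €394 (running OOP €394).
Bill 2, €226: fully absorbed by the deductible. Cost to patient: €226. OOP to date €620.
Bill 3, €10916: €192 to deductible, leaving €10724; coinsurance €10724 × 30% = €3217.20. Patient owes €3409.20 (running OOP €4029.20).

€3409.20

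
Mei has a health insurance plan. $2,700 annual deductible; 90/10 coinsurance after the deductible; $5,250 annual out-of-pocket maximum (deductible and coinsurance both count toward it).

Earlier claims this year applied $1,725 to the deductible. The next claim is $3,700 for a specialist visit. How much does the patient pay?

Remaining deductible: $2,700 − $1,725 = $975.
That leaves $3,700 − $975 = $2,725 for coinsurance.
Coinsurance: $2,725 × 10% = $272.50.
That puts the patient's cost at $975 + $272.50 = $1,247.50 before any cap.
Total out-of-pocket so far would be $1,725 + $1,247.50 = $2,972.50, below the $5,250 cap — no reduction.

$1,247.50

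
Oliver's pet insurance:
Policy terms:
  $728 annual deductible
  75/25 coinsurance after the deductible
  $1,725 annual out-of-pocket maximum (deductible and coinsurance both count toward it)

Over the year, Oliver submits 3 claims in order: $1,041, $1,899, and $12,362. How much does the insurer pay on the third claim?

$11,918

Bill 1, $1,041: deductible takes $728, $313 remains; coinsurance $313 × 25% = $78.25. Owner pays $806.25; OOP now $806.25. Insurer: $1,041 − $806.25 = $234.75.
Bill 2, $1,899: deductible already satisfied, so owner's share is 25% × $1,899 = $474.75. Cost to owner: $474.75. OOP to date $1,281. Insurer: $1,899 − $474.75 = $1,424.25.
Bill 3, $12,362: deductible already satisfied, so owner's share is 25% × $12,362 = $3,090.50. That would push OOP to $4,371.50, over the $1,725 cap, so owner pays $1,725 − $1,281 = $444. Plan pays $12,362 − $444 = $11,918.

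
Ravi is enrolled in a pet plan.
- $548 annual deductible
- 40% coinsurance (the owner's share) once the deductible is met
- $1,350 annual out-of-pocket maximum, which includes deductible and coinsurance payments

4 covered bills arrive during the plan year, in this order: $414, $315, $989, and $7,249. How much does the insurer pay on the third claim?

Claim 1 ($414): all of it applies to the deductible. Cost to owner: $414. OOP to date $414. Insurer: $414 − $414 = $0.
Claim 2 ($315): deductible takes $134, $181 remains; 40% of $181 = $72.40. Owner owes $206.40 (running OOP $620.40). Insurer: $315 − $206.40 = $108.60.
Claim 3 ($989): deductible already satisfied, so owner's share is 40% × $989 = $395.60. Cost to owner: $395.60. OOP to date $1,016. Insurer: $989 − $395.60 = $593.40.

$593.40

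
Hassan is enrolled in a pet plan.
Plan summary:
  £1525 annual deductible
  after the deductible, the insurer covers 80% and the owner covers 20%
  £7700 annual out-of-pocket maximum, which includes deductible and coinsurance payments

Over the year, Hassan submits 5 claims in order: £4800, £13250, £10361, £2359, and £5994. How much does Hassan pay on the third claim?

£2072.20

Claim 1 — £4800: £1525 to deductible, leaving £3275; owner's 20% is £655. Cost to owner: £2180. OOP to date £2180.
Claim 2 — £13250: 20% coinsurance on £13250 = £2650. Cost to owner: £2650. OOP to date £4830.
Claim 3 — £10361: 20% coinsurance on £10361 = £2072.20. Owner owes £2072.20 (running OOP £6902.20).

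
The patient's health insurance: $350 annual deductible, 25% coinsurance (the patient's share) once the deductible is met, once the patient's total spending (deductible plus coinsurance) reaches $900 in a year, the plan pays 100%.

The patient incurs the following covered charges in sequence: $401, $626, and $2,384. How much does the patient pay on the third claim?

#1 ($401): $350 finishes the deductible; $51 goes to coinsurance; patient's 25% is $12.75. Patient owes $362.75 (running OOP $362.75).
#2 ($626): deductible already satisfied, so patient's share is 25% × $626 = $156.50. Patient owes $156.50 (running OOP $519.25).
#3 ($2,384): deductible met; 25% of $2,384 = $596. That would push OOP to $1,115.25, over the $900 cap, so patient pays $900 − $519.25 = $380.75.

$380.75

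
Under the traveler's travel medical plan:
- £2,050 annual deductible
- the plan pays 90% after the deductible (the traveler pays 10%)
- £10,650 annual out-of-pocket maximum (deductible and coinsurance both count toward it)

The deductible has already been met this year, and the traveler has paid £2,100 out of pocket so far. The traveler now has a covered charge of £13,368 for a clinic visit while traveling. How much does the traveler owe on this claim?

The deductible is already satisfied, so the full bill goes to coinsurance.
Traveler's 10% share of £13,368 is £1,336.80.
Cumulative spending £2,100 + £1,336.80 = £3,436.80 stays under the £10,650 maximum.

£1,336.80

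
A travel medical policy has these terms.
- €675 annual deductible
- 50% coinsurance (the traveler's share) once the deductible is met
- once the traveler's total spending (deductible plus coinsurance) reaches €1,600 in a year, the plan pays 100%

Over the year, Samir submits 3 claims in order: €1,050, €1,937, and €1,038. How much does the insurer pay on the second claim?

€1,199.50

#1 (€1,050): €675 finishes the deductible; €375 goes to coinsurance; 50% of €375 = €187.50. Cost to traveler: €862.50. OOP to date €862.50. Plan pays €1,050 − €862.50 = €187.50.
#2 (€1,937): deductible met; 50% of €1,937 = €968.50. OOP would hit €1,831 > €1,600, so the cap limits the traveler to €1,600 − €862.50 = €737.50. Insurer: €1,937 − €737.50 = €1,199.50.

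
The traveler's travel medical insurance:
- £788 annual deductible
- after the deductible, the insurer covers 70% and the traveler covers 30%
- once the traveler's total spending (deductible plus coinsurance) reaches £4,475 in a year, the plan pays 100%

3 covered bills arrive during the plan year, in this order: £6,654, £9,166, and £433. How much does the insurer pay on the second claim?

Bill 1, £6,654: deductible takes £788, £5,866 remains; traveler's 30% is £1,759.80. Traveler owes £2,547.80 (running OOP £2,547.80). Plan pays £6,654 − £2,547.80 = £4,106.20.
Bill 2, £9,166: deductible already satisfied, so traveler's share is 30% × £9,166 = £2,749.80. OOP would hit £5,297.60 > £4,475, so the cap limits the traveler to £4,475 − £2,547.80 = £1,927.20. Insurer: £9,166 − £1,927.20 = £7,238.80.

£7,238.80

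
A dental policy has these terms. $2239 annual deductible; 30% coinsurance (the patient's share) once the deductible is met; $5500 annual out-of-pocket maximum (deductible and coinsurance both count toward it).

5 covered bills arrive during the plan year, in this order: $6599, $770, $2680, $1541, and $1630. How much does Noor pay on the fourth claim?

$462.30

Claim 1 ($6599): $2239 to deductible, leaving $4360; coinsurance $4360 × 30% = $1308. Cost to patient: $3547. OOP to date $3547.
Claim 2 ($770): 30% coinsurance on $770 = $231. Cost to patient: $231. OOP to date $3778.
Claim 3 ($2680): deductible met; 30% of $2680 = $804. Patient owes $804 (running OOP $4582).
Claim 4 ($1541): deductible already satisfied, so patient's share is 30% × $1541 = $462.30. Patient pays $462.30; OOP now $5044.30.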